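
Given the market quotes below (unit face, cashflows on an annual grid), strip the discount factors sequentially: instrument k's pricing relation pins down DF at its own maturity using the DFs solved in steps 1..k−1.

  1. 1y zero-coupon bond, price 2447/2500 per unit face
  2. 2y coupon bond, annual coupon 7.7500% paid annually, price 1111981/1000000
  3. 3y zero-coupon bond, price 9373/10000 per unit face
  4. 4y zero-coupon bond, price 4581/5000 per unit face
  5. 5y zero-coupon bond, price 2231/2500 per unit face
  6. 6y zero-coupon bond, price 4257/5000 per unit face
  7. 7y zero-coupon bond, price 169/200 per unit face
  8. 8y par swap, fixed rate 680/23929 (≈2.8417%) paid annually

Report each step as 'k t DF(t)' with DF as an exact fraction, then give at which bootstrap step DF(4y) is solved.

step 1 [1y] zero: DF = P = 2447/2500 ≈ 0.978800
step 2 [2y] bond c/1=31/400: DF=(1111981/1000000 − 31/400·(0.978800))/(1+31/400) = 601/625 ≈ 0.961600
step 3 [3y] zero: DF = P = 9373/10000 ≈ 0.937300
step 4 [4y] zero: DF = P = 4581/5000 ≈ 0.916200
step 5 [5y] zero: DF = P = 2231/2500 ≈ 0.892400
step 6 [6y] zero: DF = P = 4257/5000 ≈ 0.851400
step 7 [7y] zero: DF = P = 169/200 ≈ 0.845000
step 8 [8y] swap r/1=680/23929: DF=(1 − 680/23929·(0.978800+0.961600+0.937300+0.916200+0.892400+0.851400+0.845000))/(1+680/23929) = 199/250 ≈ 0.796000

1 1 2447/2500
2 2 601/625
3 3 9373/10000
4 4 4581/5000
5 5 2231/2500
6 6 4257/5000
7 7 169/200
8 8 199/250
DF(4y) is solved at step 4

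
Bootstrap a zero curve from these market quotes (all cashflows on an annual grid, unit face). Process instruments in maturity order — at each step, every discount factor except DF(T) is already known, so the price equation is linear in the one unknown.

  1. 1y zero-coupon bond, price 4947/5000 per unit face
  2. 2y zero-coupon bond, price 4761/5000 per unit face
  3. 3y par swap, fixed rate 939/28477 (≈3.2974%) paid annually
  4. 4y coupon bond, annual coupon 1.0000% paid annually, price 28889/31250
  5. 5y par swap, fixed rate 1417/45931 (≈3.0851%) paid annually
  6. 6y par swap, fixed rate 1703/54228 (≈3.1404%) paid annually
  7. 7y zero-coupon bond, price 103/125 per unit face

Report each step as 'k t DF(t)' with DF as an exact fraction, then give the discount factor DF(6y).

step 1 [1y] zero: DF = P = 4947/5000 ≈ 0.989400
step 2 [2y] zero: DF = P = 4761/5000 ≈ 0.952200
step 3 [3y] swap r/1=939/28477: DF=(1 − 939/28477·(0.989400+0.952200))/(1+939/28477) = 9061/10000 ≈ 0.906100
step 4 [4y] bond c/1=1/100: DF=(28889/31250 − 1/100·(0.989400+0.952200+0.906100))/(1+1/100) = 8871/10000 ≈ 0.887100
step 5 [5y] swap r/1=1417/45931: DF=(1 − 1417/45931·(0.989400+0.952200+0.906100+0.887100))/(1+1417/45931) = 8583/10000 ≈ 0.858300
step 6 [6y] swap r/1=1703/54228: DF=(1 − 1703/54228·(0.989400+0.952200+0.906100+0.887100+0.858300))/(1+1703/54228) = 8297/10000 ≈ 0.829700
step 7 [7y] zero: DF = P = 103/125 ≈ 0.824000

1 1 4947/5000
2 2 4761/5000
3 3 9061/10000
4 4 8871/10000
5 5 8583/10000
6 6 8297/10000
7 7 103/125
DF(6y) = 8297/10000 ≈ 0.829700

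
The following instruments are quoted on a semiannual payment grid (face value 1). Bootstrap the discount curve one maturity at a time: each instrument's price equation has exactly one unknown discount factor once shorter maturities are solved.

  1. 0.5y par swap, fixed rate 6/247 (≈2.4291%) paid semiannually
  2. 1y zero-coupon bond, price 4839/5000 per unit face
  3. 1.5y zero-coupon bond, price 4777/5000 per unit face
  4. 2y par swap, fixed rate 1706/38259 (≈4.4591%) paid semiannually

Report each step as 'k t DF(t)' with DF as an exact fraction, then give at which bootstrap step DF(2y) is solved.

step 1 [0.5y] swap r/2=3/247: DF=(1 − 3/247·(0))/(1+3/247) = 247/250 ≈ 0.988000
step 2 [1y] zero: DF = P = 4839/5000 ≈ 0.967800
step 3 [1.5y] zero: DF = P = 4777/5000 ≈ 0.955400
step 4 [2y] swap r/2=853/38259: DF=(1 − 853/38259·(0.988000+0.967800+0.955400))/(1+853/38259) = 9147/10000 ≈ 0.914700

1 1/2 247/250
2 1 4839/5000
3 3/2 4777/5000
4 2 9147/10000
DF(2y) is solved at step 4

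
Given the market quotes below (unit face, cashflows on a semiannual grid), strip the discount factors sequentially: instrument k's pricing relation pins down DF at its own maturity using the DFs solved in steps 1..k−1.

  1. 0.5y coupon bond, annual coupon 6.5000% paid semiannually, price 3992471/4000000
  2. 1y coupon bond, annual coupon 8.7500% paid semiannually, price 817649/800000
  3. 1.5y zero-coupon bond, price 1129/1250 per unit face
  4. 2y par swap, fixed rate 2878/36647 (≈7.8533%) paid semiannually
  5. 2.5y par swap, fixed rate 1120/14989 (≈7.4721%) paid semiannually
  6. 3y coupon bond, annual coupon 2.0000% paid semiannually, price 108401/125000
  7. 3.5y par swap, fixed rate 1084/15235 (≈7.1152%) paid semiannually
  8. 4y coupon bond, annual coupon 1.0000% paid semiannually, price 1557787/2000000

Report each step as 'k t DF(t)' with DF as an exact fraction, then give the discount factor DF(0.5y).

1 1/2 9667/10000
2 1 9387/10000
3 3/2 1129/1250
4 2 8561/10000
5 5/2 104/125
6 3 8141/10000
7 7/2 979/1250
8 4 7447/10000
DF(0.5y) = 9667/10000 ≈ 0.966700

step 1 [0.5y] bond c/2=13/400: DF=(3992471/4000000 − 13/400·(0))/(1+13/400) = 9667/10000 ≈ 0.966700
step 2 [1y] bond c/2=7/160: DF=(817649/800000 − 7/160·(0.966700))/(1+7/160) = 9387/10000 ≈ 0.938700
step 3 [1.5y] zero: DF = P = 1129/1250 ≈ 0.903200
step 4 [2y] swap r/2=1439/36647: DF=(1 − 1439/36647·(0.966700+0.938700+0.903200))/(1+1439/36647) = 8561/10000 ≈ 0.856100
step 5 [2.5y] swap r/2=560/14989: DF=(1 − 560/14989·(0.966700+0.938700+0.903200+0.856100))/(1+560/14989) = 104/125 ≈ 0.832000
step 6 [3y] bond c/2=1/100: DF=(108401/125000 − 1/100·(0.966700+0.938700+0.903200+0.856100+0.832000))/(1+1/100) = 8141/10000 ≈ 0.814100
step 7 [3.5y] swap r/2=542/15235: DF=(1 − 542/15235·(0.966700+0.938700+0.903200+0.856100+0.832000+0.814100))/(1+542/15235) = 979/1250 ≈ 0.783200
step 8 [4y] bond c/2=1/200: DF=(1557787/2000000 − 1/200·(0.966700+0.938700+0.903200+0.856100+0.832000+0.814100+0.783200))/(1+1/200) = 7447/10000 ≈ 0.744700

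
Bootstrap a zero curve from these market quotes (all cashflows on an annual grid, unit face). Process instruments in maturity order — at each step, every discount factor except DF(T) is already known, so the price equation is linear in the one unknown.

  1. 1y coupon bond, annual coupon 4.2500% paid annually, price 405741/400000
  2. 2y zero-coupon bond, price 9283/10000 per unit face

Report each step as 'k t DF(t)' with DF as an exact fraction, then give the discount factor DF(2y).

1 1 973/1000
2 2 9283/10000
DF(2y) = 9283/10000 ≈ 0.928300

step 1 [1y] bond c/1=17/400: DF=(405741/400000 − 17/400·(0))/(1+17/400) = 973/1000 ≈ 0.973000
step 2 [2y] zero: DF = P = 9283/10000 ≈ 0.928300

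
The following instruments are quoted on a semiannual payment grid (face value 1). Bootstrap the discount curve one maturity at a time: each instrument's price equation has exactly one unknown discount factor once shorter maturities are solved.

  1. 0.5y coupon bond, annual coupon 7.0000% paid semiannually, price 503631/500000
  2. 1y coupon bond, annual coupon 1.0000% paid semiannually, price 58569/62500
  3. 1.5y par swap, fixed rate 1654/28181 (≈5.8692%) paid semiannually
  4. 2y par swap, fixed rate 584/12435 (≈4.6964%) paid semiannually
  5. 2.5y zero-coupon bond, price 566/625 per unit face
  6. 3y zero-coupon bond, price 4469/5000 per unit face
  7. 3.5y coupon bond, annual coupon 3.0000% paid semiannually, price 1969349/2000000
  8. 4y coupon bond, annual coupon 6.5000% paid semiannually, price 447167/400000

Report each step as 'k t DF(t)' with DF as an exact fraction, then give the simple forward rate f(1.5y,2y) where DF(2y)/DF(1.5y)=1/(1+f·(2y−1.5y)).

1 1/2 2433/2500
2 1 2319/2500
3 3/2 9173/10000
4 2 2281/2500
5 5/2 566/625
6 3 4469/5000
7 7/2 2221/2500
8 4 8807/10000
f(1.5y,2y) = ((9173/10000)/(2281/2500) − 1)/(1/2) = 49/4562 ≈ 1.0741%

step 1 [0.5y] bond c/2=7/200: DF=(503631/500000 − 7/200·(0))/(1+7/200) = 2433/2500 ≈ 0.973200
step 2 [1y] bond c/2=1/200: DF=(58569/62500 − 1/200·(0.973200))/(1+1/200) = 2319/2500 ≈ 0.927600
step 3 [1.5y] swap r/2=827/28181: DF=(1 − 827/28181·(0.973200+0.927600))/(1+827/28181) = 9173/10000 ≈ 0.917300
step 4 [2y] swap r/2=292/12435: DF=(1 − 292/12435·(0.973200+0.927600+0.917300))/(1+292/12435) = 2281/2500 ≈ 0.912400
step 5 [2.5y] zero: DF = P = 566/625 ≈ 0.905600
step 6 [3y] zero: DF = P = 4469/5000 ≈ 0.893800
step 7 [3.5y] bond c/2=3/200: DF=(1969349/2000000 − 3/200·(0.973200+0.927600+0.917300+0.912400+0.905600+0.893800))/(1+3/200) = 2221/2500 ≈ 0.888400
step 8 [4y] bond c/2=13/400: DF=(447167/400000 − 13/400·(0.973200+0.927600+0.917300+0.912400+0.905600+0.893800+0.888400))/(1+13/400) = 8807/10000 ≈ 0.880700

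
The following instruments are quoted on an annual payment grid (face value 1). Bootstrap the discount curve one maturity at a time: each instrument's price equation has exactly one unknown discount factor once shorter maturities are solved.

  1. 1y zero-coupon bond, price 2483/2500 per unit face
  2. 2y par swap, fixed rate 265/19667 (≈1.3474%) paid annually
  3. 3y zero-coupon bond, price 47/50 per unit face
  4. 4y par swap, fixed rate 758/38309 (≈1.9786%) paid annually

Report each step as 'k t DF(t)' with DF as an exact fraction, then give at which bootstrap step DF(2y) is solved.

step 1 [1y] zero: DF = P = 2483/2500 ≈ 0.993200
step 2 [2y] swap r/1=265/19667: DF=(1 − 265/19667·(0.993200))/(1+265/19667) = 1947/2000 ≈ 0.973500
step 3 [3y] zero: DF = P = 47/50 ≈ 0.940000
step 4 [4y] swap r/1=758/38309: DF=(1 − 758/38309·(0.993200+0.973500+0.940000))/(1+758/38309) = 4621/5000 ≈ 0.924200

1 1 2483/2500
2 2 1947/2000
3 3 47/50
4 4 4621/5000
DF(2y) is solved at step 2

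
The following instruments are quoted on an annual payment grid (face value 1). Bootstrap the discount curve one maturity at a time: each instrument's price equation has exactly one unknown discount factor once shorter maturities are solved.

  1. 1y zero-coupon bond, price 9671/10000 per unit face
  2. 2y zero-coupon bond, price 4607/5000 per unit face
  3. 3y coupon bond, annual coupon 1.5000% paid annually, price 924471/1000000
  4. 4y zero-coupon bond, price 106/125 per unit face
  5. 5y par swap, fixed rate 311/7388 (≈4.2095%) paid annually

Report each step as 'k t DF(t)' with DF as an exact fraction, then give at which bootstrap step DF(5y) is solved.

step 1 [1y] zero: DF = P = 9671/10000 ≈ 0.967100
step 2 [2y] zero: DF = P = 4607/5000 ≈ 0.921400
step 3 [3y] bond c/1=3/200: DF=(924471/1000000 − 3/200·(0.967100+0.921400))/(1+3/200) = 8829/10000 ≈ 0.882900
step 4 [4y] zero: DF = P = 106/125 ≈ 0.848000
step 5 [5y] swap r/1=311/7388: DF=(1 − 311/7388·(0.967100+0.921400+0.882900+0.848000))/(1+311/7388) = 4067/5000 ≈ 0.813400

1 1 9671/10000
2 2 4607/5000
3 3 8829/10000
4 4 106/125
5 5 4067/5000
DF(5y) is solved at step 5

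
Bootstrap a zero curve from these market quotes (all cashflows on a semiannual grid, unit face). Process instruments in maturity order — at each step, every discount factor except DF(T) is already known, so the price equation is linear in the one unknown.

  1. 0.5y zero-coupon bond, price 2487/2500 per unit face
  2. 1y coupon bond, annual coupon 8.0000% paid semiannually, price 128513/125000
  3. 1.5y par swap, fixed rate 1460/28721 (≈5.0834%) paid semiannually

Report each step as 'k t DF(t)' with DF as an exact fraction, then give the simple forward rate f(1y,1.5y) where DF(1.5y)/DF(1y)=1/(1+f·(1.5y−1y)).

1 1/2 2487/2500
2 1 9503/10000
3 3/2 927/1000
f(1y,1.5y) = ((9503/10000)/(927/1000) − 1)/(1/2) = 233/4635 ≈ 5.0270%

step 1 [0.5y] zero: DF = P = 2487/2500 ≈ 0.994800
step 2 [1y] bond c/2=1/25: DF=(128513/125000 − 1/25·(0.994800))/(1+1/25) = 9503/10000 ≈ 0.950300
step 3 [1.5y] swap r/2=730/28721: DF=(1 − 730/28721·(0.994800+0.950300))/(1+730/28721) = 927/1000 ≈ 0.927000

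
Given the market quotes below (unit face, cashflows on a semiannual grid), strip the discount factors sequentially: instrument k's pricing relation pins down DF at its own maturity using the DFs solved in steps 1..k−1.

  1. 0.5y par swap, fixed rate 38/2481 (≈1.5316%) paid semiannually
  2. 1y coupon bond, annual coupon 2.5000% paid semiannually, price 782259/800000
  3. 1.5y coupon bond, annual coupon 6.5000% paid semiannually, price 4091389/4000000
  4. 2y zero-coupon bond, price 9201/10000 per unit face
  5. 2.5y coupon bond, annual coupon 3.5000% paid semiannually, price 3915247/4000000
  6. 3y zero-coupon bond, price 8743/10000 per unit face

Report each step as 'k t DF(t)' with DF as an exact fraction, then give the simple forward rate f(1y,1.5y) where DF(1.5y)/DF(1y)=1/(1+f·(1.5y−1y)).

1 1/2 2481/2500
2 1 1907/2000
3 3/2 4647/5000
4 2 9201/10000
5 5/2 8967/10000
6 3 8743/10000
f(1y,1.5y) = ((1907/2000)/(4647/5000) − 1)/(1/2) = 241/4647 ≈ 5.1861%

step 1 [0.5y] swap r/2=19/2481: DF=(1 − 19/2481·(0))/(1+19/2481) = 2481/2500 ≈ 0.992400
step 2 [1y] bond c/2=1/80: DF=(782259/800000 − 1/80·(0.992400))/(1+1/80) = 1907/2000 ≈ 0.953500
step 3 [1.5y] bond c/2=13/400: DF=(4091389/4000000 − 13/400·(0.992400+0.953500))/(1+13/400) = 4647/5000 ≈ 0.929400
step 4 [2y] zero: DF = P = 9201/10000 ≈ 0.920100
step 5 [2.5y] bond c/2=7/400: DF=(3915247/4000000 − 7/400·(0.992400+0.953500+0.929400+0.920100))/(1+7/400) = 8967/10000 ≈ 0.896700
step 6 [3y] zero: DF = P = 8743/10000 ≈ 0.874300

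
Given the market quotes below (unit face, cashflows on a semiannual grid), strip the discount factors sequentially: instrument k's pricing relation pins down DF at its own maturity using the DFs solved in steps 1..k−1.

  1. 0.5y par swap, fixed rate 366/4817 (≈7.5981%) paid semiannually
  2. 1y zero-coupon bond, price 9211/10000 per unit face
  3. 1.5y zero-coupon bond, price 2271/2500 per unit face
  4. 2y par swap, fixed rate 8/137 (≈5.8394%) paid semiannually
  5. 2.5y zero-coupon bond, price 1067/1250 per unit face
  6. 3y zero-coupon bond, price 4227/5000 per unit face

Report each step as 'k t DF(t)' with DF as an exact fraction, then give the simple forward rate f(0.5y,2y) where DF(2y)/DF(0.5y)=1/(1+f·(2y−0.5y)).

step 1 [0.5y] swap r/2=183/4817: DF=(1 − 183/4817·(0))/(1+183/4817) = 4817/5000 ≈ 0.963400
step 2 [1y] zero: DF = P = 9211/10000 ≈ 0.921100
step 3 [1.5y] zero: DF = P = 2271/2500 ≈ 0.908400
step 4 [2y] swap r/2=4/137: DF=(1 − 4/137·(0.963400+0.921100+0.908400))/(1+4/137) = 2231/2500 ≈ 0.892400
step 5 [2.5y] zero: DF = P = 1067/1250 ≈ 0.853600
step 6 [3y] zero: DF = P = 4227/5000 ≈ 0.845400

1 1/2 4817/5000
2 1 9211/10000
3 3/2 2271/2500
4 2 2231/2500
5 5/2 1067/1250
6 3 4227/5000
f(0.5y,2y) = ((4817/5000)/(2231/2500) − 1)/(3/2) = 355/6693 ≈ 5.3040%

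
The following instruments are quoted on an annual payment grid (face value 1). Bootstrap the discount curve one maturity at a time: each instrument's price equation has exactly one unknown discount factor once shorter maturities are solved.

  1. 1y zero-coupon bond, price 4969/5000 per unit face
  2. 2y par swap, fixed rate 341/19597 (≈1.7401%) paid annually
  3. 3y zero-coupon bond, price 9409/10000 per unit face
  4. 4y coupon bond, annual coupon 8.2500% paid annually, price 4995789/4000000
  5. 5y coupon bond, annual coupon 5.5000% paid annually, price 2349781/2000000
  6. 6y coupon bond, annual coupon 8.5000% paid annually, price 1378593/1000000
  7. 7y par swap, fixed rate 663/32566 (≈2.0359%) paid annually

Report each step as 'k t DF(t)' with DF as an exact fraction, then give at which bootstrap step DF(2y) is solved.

1 1 4969/5000
2 2 9659/10000
3 3 9409/10000
4 4 9327/10000
5 5 4569/5000
6 6 8987/10000
7 7 4337/5000
DF(2y) is solved at step 2

step 1 [1y] zero: DF = P = 4969/5000 ≈ 0.993800
step 2 [2y] swap r/1=341/19597: DF=(1 − 341/19597·(0.993800))/(1+341/19597) = 9659/10000 ≈ 0.965900
step 3 [3y] zero: DF = P = 9409/10000 ≈ 0.940900
step 4 [4y] bond c/1=33/400: DF=(4995789/4000000 − 33/400·(0.993800+0.965900+0.940900))/(1+33/400) = 9327/10000 ≈ 0.932700
step 5 [5y] bond c/1=11/200: DF=(2349781/2000000 − 11/200·(0.993800+0.965900+0.940900+0.932700))/(1+11/200) = 4569/5000 ≈ 0.913800
step 6 [6y] bond c/1=17/200: DF=(1378593/1000000 − 17/200·(0.993800+0.965900+0.940900+0.932700+0.913800))/(1+17/200) = 8987/10000 ≈ 0.898700
step 7 [7y] swap r/1=663/32566: DF=(1 − 663/32566·(0.993800+0.965900+0.940900+0.932700+0.913800+0.898700))/(1+663/32566) = 4337/5000 ≈ 0.867400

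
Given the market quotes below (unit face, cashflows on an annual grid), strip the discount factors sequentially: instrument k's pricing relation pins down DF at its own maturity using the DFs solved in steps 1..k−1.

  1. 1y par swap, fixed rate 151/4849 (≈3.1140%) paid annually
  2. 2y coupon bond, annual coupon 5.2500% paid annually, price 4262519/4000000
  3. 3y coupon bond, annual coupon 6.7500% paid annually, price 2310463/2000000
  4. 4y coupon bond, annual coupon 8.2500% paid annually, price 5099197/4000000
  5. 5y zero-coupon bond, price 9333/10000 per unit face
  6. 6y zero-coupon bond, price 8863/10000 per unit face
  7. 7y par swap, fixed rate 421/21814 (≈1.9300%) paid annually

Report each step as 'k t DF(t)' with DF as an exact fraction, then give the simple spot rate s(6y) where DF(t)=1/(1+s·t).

step 1 [1y] swap r/1=151/4849: DF=(1 − 151/4849·(0))/(1+151/4849) = 4849/5000 ≈ 0.969800
step 2 [2y] bond c/1=21/400: DF=(4262519/4000000 − 21/400·(0.969800))/(1+21/400) = 9641/10000 ≈ 0.964100
step 3 [3y] bond c/1=27/400: DF=(2310463/2000000 − 27/400·(0.969800+0.964100))/(1+27/400) = 9599/10000 ≈ 0.959900
step 4 [4y] bond c/1=33/400: DF=(5099197/4000000 − 33/400·(0.969800+0.964100+0.959900))/(1+33/400) = 9571/10000 ≈ 0.957100
step 5 [5y] zero: DF = P = 9333/10000 ≈ 0.933300
step 6 [6y] zero: DF = P = 8863/10000 ≈ 0.886300
step 7 [7y] swap r/1=421/21814: DF=(1 − 421/21814·(0.969800+0.964100+0.959900+0.957100+0.933300+0.886300))/(1+421/21814) = 8737/10000 ≈ 0.873700

1 1 4849/5000
2 2 9641/10000
3 3 9599/10000
4 4 9571/10000
5 5 9333/10000
6 6 8863/10000
7 7 8737/10000
s(6y) = (1/(8863/10000) − 1)/(6) = 379/17726 ≈ 2.1381%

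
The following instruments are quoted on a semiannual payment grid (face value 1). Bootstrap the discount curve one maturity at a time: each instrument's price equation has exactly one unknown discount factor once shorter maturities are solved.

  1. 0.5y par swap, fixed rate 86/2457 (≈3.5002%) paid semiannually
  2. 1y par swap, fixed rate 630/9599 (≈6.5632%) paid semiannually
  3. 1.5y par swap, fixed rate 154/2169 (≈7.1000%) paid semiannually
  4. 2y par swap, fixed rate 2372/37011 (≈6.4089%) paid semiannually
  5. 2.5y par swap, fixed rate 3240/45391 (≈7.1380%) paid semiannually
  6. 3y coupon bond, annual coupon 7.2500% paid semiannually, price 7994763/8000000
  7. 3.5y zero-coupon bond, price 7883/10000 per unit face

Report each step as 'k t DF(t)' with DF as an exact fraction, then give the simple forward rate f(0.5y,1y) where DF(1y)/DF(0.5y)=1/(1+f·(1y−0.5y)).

1 1/2 2457/2500
2 1 937/1000
3 3/2 8999/10000
4 2 4407/5000
5 5/2 419/500
6 3 1007/1250
7 7/2 7883/10000
f(0.5y,1y) = ((2457/2500)/(937/1000) − 1)/(1/2) = 458/4685 ≈ 9.7759%

step 1 [0.5y] swap r/2=43/2457: DF=(1 − 43/2457·(0))/(1+43/2457) = 2457/2500 ≈ 0.982800
step 2 [1y] swap r/2=315/9599: DF=(1 − 315/9599·(0.982800))/(1+315/9599) = 937/1000 ≈ 0.937000
step 3 [1.5y] swap r/2=77/2169: DF=(1 − 77/2169·(0.982800+0.937000))/(1+77/2169) = 8999/10000 ≈ 0.899900
step 4 [2y] swap r/2=1186/37011: DF=(1 − 1186/37011·(0.982800+0.937000+0.899900))/(1+1186/37011) = 4407/5000 ≈ 0.881400
step 5 [2.5y] swap r/2=1620/45391: DF=(1 − 1620/45391·(0.982800+0.937000+0.899900+0.881400))/(1+1620/45391) = 419/500 ≈ 0.838000
step 6 [3y] bond c/2=29/800: DF=(7994763/8000000 − 29/800·(0.982800+0.937000+0.899900+0.881400+0.838000))/(1+29/800) = 1007/1250 ≈ 0.805600
step 7 [3.5y] zero: DF = P = 7883/10000 ≈ 0.788300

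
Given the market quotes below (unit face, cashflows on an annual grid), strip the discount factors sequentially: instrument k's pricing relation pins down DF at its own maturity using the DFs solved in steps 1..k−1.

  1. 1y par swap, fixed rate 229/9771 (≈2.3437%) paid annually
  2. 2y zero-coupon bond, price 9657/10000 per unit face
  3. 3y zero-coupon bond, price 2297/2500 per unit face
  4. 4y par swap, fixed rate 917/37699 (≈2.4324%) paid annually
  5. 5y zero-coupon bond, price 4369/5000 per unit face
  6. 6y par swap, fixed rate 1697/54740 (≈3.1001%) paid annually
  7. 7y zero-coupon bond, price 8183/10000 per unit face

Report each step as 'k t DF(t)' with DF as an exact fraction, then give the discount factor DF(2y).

1 1 9771/10000
2 2 9657/10000
3 3 2297/2500
4 4 9083/10000
5 5 4369/5000
6 6 8303/10000
7 7 8183/10000
DF(2y) = 9657/10000 ≈ 0.965700

step 1 [1y] swap r/1=229/9771: DF=(1 − 229/9771·(0))/(1+229/9771) = 9771/10000 ≈ 0.977100
step 2 [2y] zero: DF = P = 9657/10000 ≈ 0.965700
step 3 [3y] zero: DF = P = 2297/2500 ≈ 0.918800
step 4 [4y] swap r/1=917/37699: DF=(1 − 917/37699·(0.977100+0.965700+0.918800))/(1+917/37699) = 9083/10000 ≈ 0.908300
step 5 [5y] zero: DF = P = 4369/5000 ≈ 0.873800
step 6 [6y] swap r/1=1697/54740: DF=(1 − 1697/54740·(0.977100+0.965700+0.918800+0.908300+0.873800))/(1+1697/54740) = 8303/10000 ≈ 0.830300
step 7 [7y] zero: DF = P = 8183/10000 ≈ 0.818300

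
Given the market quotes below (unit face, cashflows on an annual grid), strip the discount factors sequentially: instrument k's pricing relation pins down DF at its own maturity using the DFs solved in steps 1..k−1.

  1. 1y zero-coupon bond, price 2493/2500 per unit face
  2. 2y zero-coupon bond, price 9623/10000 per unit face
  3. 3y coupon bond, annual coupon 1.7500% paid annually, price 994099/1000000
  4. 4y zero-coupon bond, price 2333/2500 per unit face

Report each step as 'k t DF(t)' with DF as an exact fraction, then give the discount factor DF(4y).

1 1 2493/2500
2 2 9623/10000
3 3 9433/10000
4 4 2333/2500
DF(4y) = 2333/2500 ≈ 0.933200

step 1 [1y] zero: DF = P = 2493/2500 ≈ 0.997200
step 2 [2y] zero: DF = P = 9623/10000 ≈ 0.962300
step 3 [3y] bond c/1=7/400: DF=(994099/1000000 − 7/400·(0.997200+0.962300))/(1+7/400) = 9433/10000 ≈ 0.943300
step 4 [4y] zero: DF = P = 2333/2500 ≈ 0.933200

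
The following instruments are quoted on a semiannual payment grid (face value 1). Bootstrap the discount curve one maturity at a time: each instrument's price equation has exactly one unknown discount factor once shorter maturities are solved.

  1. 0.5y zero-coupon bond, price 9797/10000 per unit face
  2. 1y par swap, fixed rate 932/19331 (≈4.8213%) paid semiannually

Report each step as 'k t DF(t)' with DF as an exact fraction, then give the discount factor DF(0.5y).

step 1 [0.5y] zero: DF = P = 9797/10000 ≈ 0.979700
step 2 [1y] swap r/2=466/19331: DF=(1 − 466/19331·(0.979700))/(1+466/19331) = 4767/5000 ≈ 0.953400

1 1/2 9797/10000
2 1 4767/5000
DF(0.5y) = 9797/10000 ≈ 0.979700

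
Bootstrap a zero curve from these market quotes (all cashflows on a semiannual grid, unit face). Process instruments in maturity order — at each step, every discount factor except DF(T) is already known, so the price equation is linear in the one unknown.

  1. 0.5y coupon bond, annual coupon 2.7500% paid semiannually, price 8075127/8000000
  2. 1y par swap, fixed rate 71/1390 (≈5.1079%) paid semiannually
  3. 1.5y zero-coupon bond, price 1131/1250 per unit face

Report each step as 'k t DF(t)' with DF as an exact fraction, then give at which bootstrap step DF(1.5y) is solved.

step 1 [0.5y] bond c/2=11/800: DF=(8075127/8000000 − 11/800·(0))/(1+11/800) = 9957/10000 ≈ 0.995700
step 2 [1y] swap r/2=71/2780: DF=(1 − 71/2780·(0.995700))/(1+71/2780) = 9503/10000 ≈ 0.950300
step 3 [1.5y] zero: DF = P = 1131/1250 ≈ 0.904800

1 1/2 9957/10000
2 1 9503/10000
3 3/2 1131/1250
DF(1.5y) is solved at step 3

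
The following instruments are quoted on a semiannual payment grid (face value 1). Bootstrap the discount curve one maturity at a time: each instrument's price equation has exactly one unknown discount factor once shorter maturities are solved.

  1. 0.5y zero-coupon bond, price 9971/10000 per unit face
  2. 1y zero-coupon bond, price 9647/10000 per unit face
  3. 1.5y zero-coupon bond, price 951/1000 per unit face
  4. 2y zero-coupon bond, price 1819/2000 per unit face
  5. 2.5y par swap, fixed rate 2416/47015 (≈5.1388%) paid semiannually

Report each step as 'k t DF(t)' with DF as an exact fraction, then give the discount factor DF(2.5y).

1 1/2 9971/10000
2 1 9647/10000
3 3/2 951/1000
4 2 1819/2000
5 5/2 1099/1250
DF(2.5y) = 1099/1250 ≈ 0.879200

step 1 [0.5y] zero: DF = P = 9971/10000 ≈ 0.997100
step 2 [1y] zero: DF = P = 9647/10000 ≈ 0.964700
step 3 [1.5y] zero: DF = P = 951/1000 ≈ 0.951000
step 4 [2y] zero: DF = P = 1819/2000 ≈ 0.909500
step 5 [2.5y] swap r/2=1208/47015: DF=(1 − 1208/47015·(0.997100+0.964700+0.951000+0.909500))/(1+1208/47015) = 1099/1250 ≈ 0.879200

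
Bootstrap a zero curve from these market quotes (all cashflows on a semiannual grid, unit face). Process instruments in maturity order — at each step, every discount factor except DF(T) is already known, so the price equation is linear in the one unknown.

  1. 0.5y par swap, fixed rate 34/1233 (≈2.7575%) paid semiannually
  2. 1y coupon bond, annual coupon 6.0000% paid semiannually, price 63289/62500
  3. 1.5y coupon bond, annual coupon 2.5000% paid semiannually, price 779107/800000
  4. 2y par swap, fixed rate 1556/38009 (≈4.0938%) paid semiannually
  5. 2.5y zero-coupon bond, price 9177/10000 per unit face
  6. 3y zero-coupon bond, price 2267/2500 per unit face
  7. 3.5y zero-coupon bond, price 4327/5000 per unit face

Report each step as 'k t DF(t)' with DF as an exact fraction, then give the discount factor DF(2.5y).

step 1 [0.5y] swap r/2=17/1233: DF=(1 − 17/1233·(0))/(1+17/1233) = 1233/1250 ≈ 0.986400
step 2 [1y] bond c/2=3/100: DF=(63289/62500 − 3/100·(0.986400))/(1+3/100) = 1193/1250 ≈ 0.954400
step 3 [1.5y] bond c/2=1/80: DF=(779107/800000 − 1/80·(0.986400+0.954400))/(1+1/80) = 9379/10000 ≈ 0.937900
step 4 [2y] swap r/2=778/38009: DF=(1 − 778/38009·(0.986400+0.954400+0.937900))/(1+778/38009) = 4611/5000 ≈ 0.922200
step 5 [2.5y] zero: DF = P = 9177/10000 ≈ 0.917700
step 6 [3y] zero: DF = P = 2267/2500 ≈ 0.906800
step 7 [3.5y] zero: DF = P = 4327/5000 ≈ 0.865400

1 1/2 1233/1250
2 1 1193/1250
3 3/2 9379/10000
4 2 4611/5000
5 5/2 9177/10000
6 3 2267/2500
7 7/2 4327/5000
DF(2.5y) = 9177/10000 ≈ 0.917700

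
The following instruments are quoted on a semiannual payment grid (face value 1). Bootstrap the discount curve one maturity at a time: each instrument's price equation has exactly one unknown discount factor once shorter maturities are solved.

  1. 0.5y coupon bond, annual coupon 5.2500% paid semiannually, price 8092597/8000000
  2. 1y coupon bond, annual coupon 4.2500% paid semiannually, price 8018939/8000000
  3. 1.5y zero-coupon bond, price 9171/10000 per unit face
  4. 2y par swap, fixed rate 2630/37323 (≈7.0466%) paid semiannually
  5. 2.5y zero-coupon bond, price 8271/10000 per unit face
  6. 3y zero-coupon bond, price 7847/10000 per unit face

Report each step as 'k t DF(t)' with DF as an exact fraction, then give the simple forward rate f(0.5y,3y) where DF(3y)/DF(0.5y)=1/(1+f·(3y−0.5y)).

1 1/2 9857/10000
2 1 961/1000
3 3/2 9171/10000
4 2 1737/2000
5 5/2 8271/10000
6 3 7847/10000
f(0.5y,3y) = ((9857/10000)/(7847/10000) − 1)/(5/2) = 804/7847 ≈ 10.2460%

step 1 [0.5y] bond c/2=21/800: DF=(8092597/8000000 − 21/800·(0))/(1+21/800) = 9857/10000 ≈ 0.985700
step 2 [1y] bond c/2=17/800: DF=(8018939/8000000 − 17/800·(0.985700))/(1+17/800) = 961/1000 ≈ 0.961000
step 3 [1.5y] zero: DF = P = 9171/10000 ≈ 0.917100
step 4 [2y] swap r/2=1315/37323: DF=(1 − 1315/37323·(0.985700+0.961000+0.917100))/(1+1315/37323) = 1737/2000 ≈ 0.868500
step 5 [2.5y] zero: DF = P = 8271/10000 ≈ 0.827100
step 6 [3y] zero: DF = P = 7847/10000 ≈ 0.784700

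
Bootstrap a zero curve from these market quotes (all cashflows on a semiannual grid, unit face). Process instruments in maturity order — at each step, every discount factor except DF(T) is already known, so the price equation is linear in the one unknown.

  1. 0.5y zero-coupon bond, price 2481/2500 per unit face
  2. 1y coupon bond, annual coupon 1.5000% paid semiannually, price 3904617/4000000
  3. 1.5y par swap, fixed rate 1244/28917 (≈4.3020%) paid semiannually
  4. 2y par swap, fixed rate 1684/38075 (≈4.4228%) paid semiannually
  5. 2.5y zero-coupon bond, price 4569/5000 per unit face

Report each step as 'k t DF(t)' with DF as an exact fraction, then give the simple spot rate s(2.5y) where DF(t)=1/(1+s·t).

1 1/2 2481/2500
2 1 1923/2000
3 3/2 4689/5000
4 2 4579/5000
5 5/2 4569/5000
s(2.5y) = (1/(4569/5000) − 1)/(5/2) = 862/22845 ≈ 3.7733%

step 1 [0.5y] zero: DF = P = 2481/2500 ≈ 0.992400
step 2 [1y] bond c/2=3/400: DF=(3904617/4000000 − 3/400·(0.992400))/(1+3/400) = 1923/2000 ≈ 0.961500
step 3 [1.5y] swap r/2=622/28917: DF=(1 − 622/28917·(0.992400+0.961500))/(1+622/28917) = 4689/5000 ≈ 0.937800
step 4 [2y] swap r/2=842/38075: DF=(1 − 842/38075·(0.992400+0.961500+0.937800))/(1+842/38075) = 4579/5000 ≈ 0.915800
step 5 [2.5y] zero: DF = P = 4569/5000 ≈ 0.913800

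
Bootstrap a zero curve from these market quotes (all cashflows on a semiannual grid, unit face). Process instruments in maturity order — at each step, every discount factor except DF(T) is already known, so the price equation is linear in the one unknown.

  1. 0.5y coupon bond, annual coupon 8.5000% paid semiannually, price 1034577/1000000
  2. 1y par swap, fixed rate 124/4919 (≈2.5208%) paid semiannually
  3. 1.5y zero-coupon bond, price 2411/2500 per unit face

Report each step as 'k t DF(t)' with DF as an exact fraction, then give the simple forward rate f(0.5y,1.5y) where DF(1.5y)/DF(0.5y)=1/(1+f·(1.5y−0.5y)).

step 1 [0.5y] bond c/2=17/400: DF=(1034577/1000000 − 17/400·(0))/(1+17/400) = 2481/2500 ≈ 0.992400
step 2 [1y] swap r/2=62/4919: DF=(1 − 62/4919·(0.992400))/(1+62/4919) = 1219/1250 ≈ 0.975200
step 3 [1.5y] zero: DF = P = 2411/2500 ≈ 0.964400

1 1/2 2481/2500
2 1 1219/1250
3 3/2 2411/2500
f(0.5y,1.5y) = ((2481/2500)/(2411/2500) − 1)/(1) = 70/2411 ≈ 2.9034%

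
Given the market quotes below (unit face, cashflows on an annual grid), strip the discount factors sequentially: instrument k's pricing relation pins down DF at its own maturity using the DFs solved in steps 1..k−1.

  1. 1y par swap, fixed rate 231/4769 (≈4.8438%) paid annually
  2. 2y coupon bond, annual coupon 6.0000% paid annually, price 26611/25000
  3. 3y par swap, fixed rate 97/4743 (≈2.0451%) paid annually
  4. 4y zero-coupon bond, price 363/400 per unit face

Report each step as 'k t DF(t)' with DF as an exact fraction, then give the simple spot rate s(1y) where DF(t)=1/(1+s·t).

step 1 [1y] swap r/1=231/4769: DF=(1 − 231/4769·(0))/(1+231/4769) = 4769/5000 ≈ 0.953800
step 2 [2y] bond c/1=3/50: DF=(26611/25000 − 3/50·(0.953800))/(1+3/50) = 4751/5000 ≈ 0.950200
step 3 [3y] swap r/1=97/4743: DF=(1 − 97/4743·(0.953800+0.950200))/(1+97/4743) = 4709/5000 ≈ 0.941800
step 4 [4y] zero: DF = P = 363/400 ≈ 0.907500

1 1 4769/5000
2 2 4751/5000
3 3 4709/5000
4 4 363/400
s(1y) = (1/(4769/5000) − 1)/(1) = 231/4769 ≈ 4.8438%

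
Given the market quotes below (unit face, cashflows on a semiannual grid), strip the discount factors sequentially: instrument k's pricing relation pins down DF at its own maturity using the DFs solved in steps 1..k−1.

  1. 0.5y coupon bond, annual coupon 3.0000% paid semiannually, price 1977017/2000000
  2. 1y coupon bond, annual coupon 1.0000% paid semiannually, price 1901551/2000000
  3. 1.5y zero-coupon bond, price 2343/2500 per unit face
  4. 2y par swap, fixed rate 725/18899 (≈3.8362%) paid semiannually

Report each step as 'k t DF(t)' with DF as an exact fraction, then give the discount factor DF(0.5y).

1 1/2 9739/10000
2 1 2353/2500
3 3/2 2343/2500
4 2 371/400
DF(0.5y) = 9739/10000 ≈ 0.973900

step 1 [0.5y] bond c/2=3/200: DF=(1977017/2000000 − 3/200·(0))/(1+3/200) = 9739/10000 ≈ 0.973900
step 2 [1y] bond c/2=1/200: DF=(1901551/2000000 − 1/200·(0.973900))/(1+1/200) = 2353/2500 ≈ 0.941200
step 3 [1.5y] zero: DF = P = 2343/2500 ≈ 0.937200
step 4 [2y] swap r/2=725/37798: DF=(1 − 725/37798·(0.973900+0.941200+0.937200))/(1+725/37798) = 371/400 ≈ 0.927500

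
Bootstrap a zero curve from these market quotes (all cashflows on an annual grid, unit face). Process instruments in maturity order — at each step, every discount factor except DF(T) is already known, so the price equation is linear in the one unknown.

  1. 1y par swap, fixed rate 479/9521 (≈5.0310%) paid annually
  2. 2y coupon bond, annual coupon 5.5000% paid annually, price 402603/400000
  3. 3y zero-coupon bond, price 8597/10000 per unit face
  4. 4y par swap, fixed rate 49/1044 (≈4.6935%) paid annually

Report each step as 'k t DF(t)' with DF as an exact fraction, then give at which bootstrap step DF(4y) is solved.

1 1 9521/10000
2 2 2261/2500
3 3 8597/10000
4 4 4167/5000
DF(4y) is solved at step 4

step 1 [1y] swap r/1=479/9521: DF=(1 − 479/9521·(0))/(1+479/9521) = 9521/10000 ≈ 0.952100
step 2 [2y] bond c/1=11/200: DF=(402603/400000 − 11/200·(0.952100))/(1+11/200) = 2261/2500 ≈ 0.904400
step 3 [3y] zero: DF = P = 8597/10000 ≈ 0.859700
step 4 [4y] swap r/1=49/1044: DF=(1 − 49/1044·(0.952100+0.904400+0.859700))/(1+49/1044) = 4167/5000 ≈ 0.833400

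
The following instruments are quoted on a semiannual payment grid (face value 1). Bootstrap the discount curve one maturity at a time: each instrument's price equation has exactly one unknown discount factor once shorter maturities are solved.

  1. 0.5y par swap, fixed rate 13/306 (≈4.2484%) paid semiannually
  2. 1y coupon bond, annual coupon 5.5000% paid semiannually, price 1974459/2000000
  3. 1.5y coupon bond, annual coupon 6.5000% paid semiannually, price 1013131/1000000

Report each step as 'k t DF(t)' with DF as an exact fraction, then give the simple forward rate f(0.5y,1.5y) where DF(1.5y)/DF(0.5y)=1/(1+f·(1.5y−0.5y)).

step 1 [0.5y] swap r/2=13/612: DF=(1 − 13/612·(0))/(1+13/612) = 612/625 ≈ 0.979200
step 2 [1y] bond c/2=11/400: DF=(1974459/2000000 − 11/400·(0.979200))/(1+11/400) = 4673/5000 ≈ 0.934600
step 3 [1.5y] bond c/2=13/400: DF=(1013131/1000000 − 13/400·(0.979200+0.934600))/(1+13/400) = 921/1000 ≈ 0.921000

1 1/2 612/625
2 1 4673/5000
3 3/2 921/1000
f(0.5y,1.5y) = ((612/625)/(921/1000) − 1)/(1) = 97/1535 ≈ 6.3192%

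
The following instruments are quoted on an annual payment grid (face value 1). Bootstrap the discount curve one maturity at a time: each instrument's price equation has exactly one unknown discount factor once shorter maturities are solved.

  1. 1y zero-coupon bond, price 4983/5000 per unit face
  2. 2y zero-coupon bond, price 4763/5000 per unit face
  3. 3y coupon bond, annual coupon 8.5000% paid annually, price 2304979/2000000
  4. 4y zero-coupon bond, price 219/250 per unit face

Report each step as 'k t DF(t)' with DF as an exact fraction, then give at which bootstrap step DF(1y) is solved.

step 1 [1y] zero: DF = P = 4983/5000 ≈ 0.996600
step 2 [2y] zero: DF = P = 4763/5000 ≈ 0.952600
step 3 [3y] bond c/1=17/200: DF=(2304979/2000000 − 17/200·(0.996600+0.952600))/(1+17/200) = 1819/2000 ≈ 0.909500
step 4 [4y] zero: DF = P = 219/250 ≈ 0.876000

1 1 4983/5000
2 2 4763/5000
3 3 1819/2000
4 4 219/250
DF(1y) is solved at step 1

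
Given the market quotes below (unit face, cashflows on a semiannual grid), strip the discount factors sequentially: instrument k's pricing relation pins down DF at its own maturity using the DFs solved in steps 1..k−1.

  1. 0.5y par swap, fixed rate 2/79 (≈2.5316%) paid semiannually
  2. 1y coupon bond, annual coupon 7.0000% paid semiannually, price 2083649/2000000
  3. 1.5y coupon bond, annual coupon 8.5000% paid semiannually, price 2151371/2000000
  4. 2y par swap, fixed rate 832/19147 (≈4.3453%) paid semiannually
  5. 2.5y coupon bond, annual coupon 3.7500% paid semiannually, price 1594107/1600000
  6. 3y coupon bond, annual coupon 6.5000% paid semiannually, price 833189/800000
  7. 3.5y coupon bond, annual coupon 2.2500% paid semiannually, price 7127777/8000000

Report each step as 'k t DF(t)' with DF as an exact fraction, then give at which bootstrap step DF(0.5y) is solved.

1 1/2 79/80
2 1 2433/2500
3 3/2 9519/10000
4 2 573/625
5 5/2 363/400
6 3 2149/2500
7 7/2 2047/2500
DF(0.5y) is solved at step 1

step 1 [0.5y] swap r/2=1/79: DF=(1 − 1/79·(0))/(1+1/79) = 79/80 ≈ 0.987500
step 2 [1y] bond c/2=7/200: DF=(2083649/2000000 − 7/200·(0.987500))/(1+7/200) = 2433/2500 ≈ 0.973200
step 3 [1.5y] bond c/2=17/400: DF=(2151371/2000000 − 17/400·(0.987500+0.973200))/(1+17/400) = 9519/10000 ≈ 0.951900
step 4 [2y] swap r/2=416/19147: DF=(1 − 416/19147·(0.987500+0.973200+0.951900))/(1+416/19147) = 573/625 ≈ 0.916800
step 5 [2.5y] bond c/2=3/160: DF=(1594107/1600000 − 3/160·(0.987500+0.973200+0.951900+0.916800))/(1+3/160) = 363/400 ≈ 0.907500
step 6 [3y] bond c/2=13/400: DF=(833189/800000 − 13/400·(0.987500+0.973200+0.951900+0.916800+0.907500))/(1+13/400) = 2149/2500 ≈ 0.859600
step 7 [3.5y] bond c/2=9/800: DF=(7127777/8000000 − 9/800·(0.987500+0.973200+0.951900+0.916800+0.907500+0.859600))/(1+9/800) = 2047/2500 ≈ 0.818800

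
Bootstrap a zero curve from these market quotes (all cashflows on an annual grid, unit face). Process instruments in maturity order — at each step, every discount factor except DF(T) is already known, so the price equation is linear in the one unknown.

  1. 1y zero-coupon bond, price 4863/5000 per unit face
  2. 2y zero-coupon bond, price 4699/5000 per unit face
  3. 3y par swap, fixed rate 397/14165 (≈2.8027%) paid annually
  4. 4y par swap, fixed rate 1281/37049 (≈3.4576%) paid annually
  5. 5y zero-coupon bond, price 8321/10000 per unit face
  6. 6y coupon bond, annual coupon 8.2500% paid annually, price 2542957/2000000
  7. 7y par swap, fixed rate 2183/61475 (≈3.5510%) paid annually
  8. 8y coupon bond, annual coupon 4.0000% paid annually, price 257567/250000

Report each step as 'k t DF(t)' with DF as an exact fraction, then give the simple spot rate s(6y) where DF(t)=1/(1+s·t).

step 1 [1y] zero: DF = P = 4863/5000 ≈ 0.972600
step 2 [2y] zero: DF = P = 4699/5000 ≈ 0.939800
step 3 [3y] swap r/1=397/14165: DF=(1 − 397/14165·(0.972600+0.939800))/(1+397/14165) = 4603/5000 ≈ 0.920600
step 4 [4y] swap r/1=1281/37049: DF=(1 − 1281/37049·(0.972600+0.939800+0.920600))/(1+1281/37049) = 8719/10000 ≈ 0.871900
step 5 [5y] zero: DF = P = 8321/10000 ≈ 0.832100
step 6 [6y] bond c/1=33/400: DF=(2542957/2000000 − 33/400·(0.972600+0.939800+0.920600+0.871900+0.832100))/(1+33/400) = 518/625 ≈ 0.828800
step 7 [7y] swap r/1=2183/61475: DF=(1 − 2183/61475·(0.972600+0.939800+0.920600+0.871900+0.832100+0.828800))/(1+2183/61475) = 7817/10000 ≈ 0.781700
step 8 [8y] bond c/1=1/25: DF=(257567/250000 − 1/25·(0.972600+0.939800+0.920600+0.871900+0.832100+0.828800+0.781700))/(1+1/25) = 3771/5000 ≈ 0.754200

1 1 4863/5000
2 2 4699/5000
3 3 4603/5000
4 4 8719/10000
5 5 8321/10000
6 6 518/625
7 7 7817/10000
8 8 3771/5000
s(6y) = (1/(518/625) − 1)/(6) = 107/3108 ≈ 3.4427%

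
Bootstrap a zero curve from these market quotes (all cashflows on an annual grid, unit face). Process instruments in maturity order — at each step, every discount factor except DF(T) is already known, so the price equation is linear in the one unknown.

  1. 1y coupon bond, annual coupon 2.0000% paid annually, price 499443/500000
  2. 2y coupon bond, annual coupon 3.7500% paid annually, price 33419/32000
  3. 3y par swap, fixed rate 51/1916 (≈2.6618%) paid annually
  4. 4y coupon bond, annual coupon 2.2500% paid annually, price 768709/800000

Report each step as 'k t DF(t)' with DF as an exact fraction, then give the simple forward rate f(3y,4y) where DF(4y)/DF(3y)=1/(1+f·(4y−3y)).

1 1 9793/10000
2 2 607/625
3 3 1847/2000
4 4 1753/2000
f(3y,4y) = ((1847/2000)/(1753/2000) − 1)/(1) = 94/1753 ≈ 5.3622%

step 1 [1y] bond c/1=1/50: DF=(499443/500000 − 1/50·(0))/(1+1/50) = 9793/10000 ≈ 0.979300
step 2 [2y] bond c/1=3/80: DF=(33419/32000 − 3/80·(0.979300))/(1+3/80) = 607/625 ≈ 0.971200
step 3 [3y] swap r/1=51/1916: DF=(1 − 51/1916·(0.979300+0.971200))/(1+51/1916) = 1847/2000 ≈ 0.923500
step 4 [4y] bond c/1=9/400: DF=(768709/800000 − 9/400·(0.979300+0.971200+0.923500))/(1+9/400) = 1753/2000 ≈ 0.876500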